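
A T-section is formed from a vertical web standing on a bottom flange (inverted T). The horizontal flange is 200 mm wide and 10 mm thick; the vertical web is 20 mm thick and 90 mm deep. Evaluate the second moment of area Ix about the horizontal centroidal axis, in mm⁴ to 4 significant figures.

Split into non-overlapping primitives; take the origin at the lower-left of the bounding box.
Flange: 200 × 10, A = 2 000 mm², y = 5 mm, Ī = 16666.7 mm⁴.
Web: 20 × 90, A = 1 800 mm², y = 55 mm, Ī = 1 215 000 mm⁴.
Centroid: ȳ = ΣA·y / ΣA = 28.6842 mm.
Transfer each piece to the horizontal centroidal axis using Ī + A·d² with d = y − 28.6842:
  flange: d = -23.6842 mm → contributes +1 138 550 mm⁴
  web: d = 26.3158 mm → contributes +2 461 537 mm⁴
Total I = 3 600 088 mm⁴.

Ix ≈ 3.600 × 10⁶ mm⁴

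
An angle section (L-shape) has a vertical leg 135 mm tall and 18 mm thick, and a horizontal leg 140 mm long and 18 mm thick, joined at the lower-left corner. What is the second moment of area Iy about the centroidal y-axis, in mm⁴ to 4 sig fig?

Iy ≈ 8.442 × 10⁶ mm⁴

Treat the section as a set of non-overlapping primitives; coordinates are from the bounding-box lower-left.
Vertical leg: 18 × 135, A = 2 430 mm², x = 9 mm, Ī = 65 610 mm⁴.
Horizontal leg (remainder): 122 × 18, A = 2 196 mm², x = 79 mm, Ī = 2 723 772 mm⁴.
Centroid: x̄ = ΣA·x / ΣA = 42.2296 mm.
Transfer each piece to the centroidal y-axis using Ī + A·d² with d = x − 42.2296:
  vertical leg: d = -33.2296 mm → contributes +2 748 827 mm⁴
  horizontal leg (remainder): d = 36.7704 mm → contributes +5 692 905 mm⁴
Total I = 8 441 732 mm⁴.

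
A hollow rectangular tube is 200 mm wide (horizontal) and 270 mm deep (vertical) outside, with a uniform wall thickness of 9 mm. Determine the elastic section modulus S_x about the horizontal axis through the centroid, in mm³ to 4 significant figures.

Split into non-overlapping primitives; take the origin at the lower-left of the bounding box.
Outer rectangle: 200 × 270, A = 54 000 mm², y = 135 mm, Ī = 328 050 000 mm⁴.
Inner void (subtracted): 182 × 252, A = 45 864 mm², y = 135 mm, Ī = 242 712 288 mm⁴.
By symmetry the centroid is at mid-height, ȳ = 135 mm.
All pieces are centred on the horizontal axis through the centroid, so I = ΣĪ (holes subtracted) = 85 337 712 mm⁴.
Extreme fibre distance c = 135 mm; S = I/c = 632 131 mm³.

S_x ≈ 6.321 × 10⁵ mm³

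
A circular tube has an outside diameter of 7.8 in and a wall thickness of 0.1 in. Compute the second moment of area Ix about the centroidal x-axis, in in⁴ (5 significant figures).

Treat the section as a set of non-overlapping primitives; coordinates are from the bounding-box lower-left.
Outer circle: ⌀7.8, A = 47.78362 in², y = 3.9 in, Ī = 181.6972 in⁴.
Bore (subtracted): ⌀7.6, A = 45.3646 in², y = 3.9 in, Ī = 163.7662 in⁴.
By symmetry the centroid is at mid-height, ȳ = 3.9 in.
All pieces are centred on the centroidal x-axis, so I = ΣĪ (holes subtracted) = 17.93103 in⁴.

Ix ≈ 17.931 in⁴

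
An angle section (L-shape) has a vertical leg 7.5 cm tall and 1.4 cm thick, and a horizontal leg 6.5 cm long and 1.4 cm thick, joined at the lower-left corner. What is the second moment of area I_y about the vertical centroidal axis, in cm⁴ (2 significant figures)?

I_y ≈ 62 cm⁴

Treat the section as a set of non-overlapping primitives; coordinates are from the bounding-box lower-left.
Vertical leg: 1.4 × 7.5, A = 10.5 cm², x = 0.7 cm, Ī = 1.715 cm⁴.
Horizontal leg (remainder): 5.1 × 1.4, A = 7.14 cm², x = 3.95 cm, Ī = 15.48 cm⁴.
Centroid: x̄ = ΣA·x / ΣA = 2.015 cm.
Transfer each piece to the vertical centroidal axis using Ī + A·d² with d = x − 2.015:
  vertical leg: d = -1.315 cm → contributes +19.89 cm⁴
  horizontal leg (remainder): d = 1.935 cm → contributes +42.2 cm⁴
Total I = 62.08 cm⁴.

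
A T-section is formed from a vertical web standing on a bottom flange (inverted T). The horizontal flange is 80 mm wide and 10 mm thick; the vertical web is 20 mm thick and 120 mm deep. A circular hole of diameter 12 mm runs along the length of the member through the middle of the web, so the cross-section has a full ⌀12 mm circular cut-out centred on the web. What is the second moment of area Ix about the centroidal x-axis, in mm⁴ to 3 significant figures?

Decompose the section into non-overlapping parts with the origin at the bottom-left of its bounding rectangle.
Flange: 80 × 10, A = 800 mm², y = 5 mm, Ī = 6666.7 mm⁴.
Web: 20 × 120, A = 2 400 mm², y = 70 mm, Ī = 2 880 000 mm⁴.
Hole (subtracted): ⌀12, A = 113.1 mm², y = 70 mm, Ī = 1017.9 mm⁴.
Centroid: ȳ = ΣA·y / ΣA = 53.155 mm.
Transfer each piece to the centroidal x-axis using Ī + A·d² with d = y − 53.155:
  flange: d = -48.155 mm → contributes +1 861 762 mm⁴
  web: d = 16.845 mm → contributes +3 561 039 mm⁴
  hole: d = 16.845 mm → contributes −33 111 mm⁴
Total I = 5 389 690 mm⁴.

Ix ≈ 5.39 × 10⁶ mm⁴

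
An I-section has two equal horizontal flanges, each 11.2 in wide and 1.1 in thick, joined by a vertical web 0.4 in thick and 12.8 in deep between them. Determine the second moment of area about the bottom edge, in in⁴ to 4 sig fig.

Split into non-overlapping primitives; take the origin at the lower-left of the bounding box.
Bottom flange: 11.2 × 1.1, A = 12.32 in², y = 0.55 in, Ī = 1.24227 in⁴.
Web: 0.4 × 12.8, A = 5.12 in², y = 7.5 in, Ī = 69.9051 in⁴.
Top flange: 11.2 × 1.1, A = 12.32 in², y = 14.45 in, Ī = 1.24227 in⁴.
Transfer each piece to the bottom edge using Ī + A·d² with d = y − 0:
  bottom flange: d = 0.55 in → contributes +4.96907 in⁴
  web: d = 7.5 in → contributes +357.905 in⁴
  top flange: d = 14.45 in → contributes +2573.69 in⁴
Total I = 2936.56 in⁴.

I_base ≈ 2937 in⁴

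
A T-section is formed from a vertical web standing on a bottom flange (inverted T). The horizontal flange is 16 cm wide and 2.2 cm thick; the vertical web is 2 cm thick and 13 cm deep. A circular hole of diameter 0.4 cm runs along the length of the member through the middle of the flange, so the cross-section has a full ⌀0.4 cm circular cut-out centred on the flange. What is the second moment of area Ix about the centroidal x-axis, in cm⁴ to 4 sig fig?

Ix ≈ 1243 cm⁴

Decompose the section into non-overlapping parts with the origin at the bottom-left of its bounding rectangle.
Flange: 16 × 2.2, A = 35.2 cm², y = 1.1 cm, Ī = 14.1973 cm⁴.
Web: 2 × 13, A = 26 cm², y = 8.7 cm, Ī = 366.167 cm⁴.
Hole (subtracted): ⌀0.4, A = 0.125664 cm², y = 1.1 cm, Ī = 0.00125664 cm⁴.
Centroid: ȳ = ΣA·y / ΣA = 4.3354 cm.
Transfer each piece to the centroidal x-axis using Ī + A·d² with d = y − 4.3354:
  flange: d = -3.2354 cm → contributes +382.665 cm⁴
  web: d = 4.3646 cm → contributes +861.459 cm⁴
  hole: d = -3.2354 cm → contributes −1.31668 cm⁴
Total I = 1242.81 cm⁴.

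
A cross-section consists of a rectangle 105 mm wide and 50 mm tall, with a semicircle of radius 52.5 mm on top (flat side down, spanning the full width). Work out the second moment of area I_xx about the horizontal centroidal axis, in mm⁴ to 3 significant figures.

I_xx ≈ 7.23 × 10⁶ mm⁴

Decompose the section into non-overlapping parts with the origin at the bottom-left of its bounding rectangle.
Rectangular body: 105 × 50, A = 5 250 mm², y = 25 mm, Ī = 1 093 750 mm⁴.
Semicircular cap: semicircle r = 52.5, A = 4329.5 mm², y = 72.282 mm, Ī = 833 814 mm⁴.
Centroid: ȳ = ΣA·y / ΣA = 46.369 mm.
Transfer each piece to the horizontal centroidal axis using Ī + A·d² with d = y − 46.369:
  rectangular body: d = -21.369 mm → contributes +3 491 125 mm⁴
  semicircular cap: d = 25.912 mm → contributes +3 740 893 mm⁴
Total I = 7 232 018 mm⁴.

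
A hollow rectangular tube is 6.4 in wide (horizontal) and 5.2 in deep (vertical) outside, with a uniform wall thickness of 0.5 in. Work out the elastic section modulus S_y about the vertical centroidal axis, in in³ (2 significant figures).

Decompose the section into non-overlapping parts with the origin at the bottom-left of its bounding rectangle.
Outer rectangle: 6.4 × 5.2, A = 33.28 in², x = 3.2 in, Ī = 113.6 in⁴.
Inner void (subtracted): 5.4 × 4.2, A = 22.68 in², x = 3.2 in, Ī = 55.11 in⁴.
By symmetry the centroid is at mid-width, x̄ = 3.2 in.
All pieces are centred on the vertical centroidal axis, so I = ΣĪ (holes subtracted) = 58.48 in⁴.
Extreme fibre distance c = 3.2 in; S = I/c = 18.28 in³.

S_y ≈ 18 in³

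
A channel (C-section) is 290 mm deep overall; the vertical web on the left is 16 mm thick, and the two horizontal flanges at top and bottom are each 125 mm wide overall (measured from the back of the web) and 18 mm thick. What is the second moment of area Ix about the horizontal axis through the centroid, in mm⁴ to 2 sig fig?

Decompose the section into non-overlapping parts with the origin at the bottom-left of its bounding rectangle.
Web: 16 × 290, A = 4 640 mm², y = 145 mm, Ī = 32 518 667 mm⁴.
Top flange (beyond web): 109 × 18, A = 1 962 mm², y = 281 mm, Ī = 52 974 mm⁴.
Bottom flange (beyond web): 109 × 18, A = 1 962 mm², y = 9 mm, Ī = 52 974 mm⁴.
By symmetry the centroid is at mid-height, ȳ = 145 mm.
Transfer each piece to the horizontal axis through the centroid using Ī + A·d² with d = y − 145:
  web: d = 0 mm → contributes +32 518 667 mm⁴
  top flange (beyond web): d = 136 mm → contributes +36 342 126 mm⁴
  bottom flange (beyond web): d = -136 mm → contributes +36 342 126 mm⁴
Total I = 105 202 919 mm⁴.

Ix ≈ 1.1 × 10⁸ mm⁴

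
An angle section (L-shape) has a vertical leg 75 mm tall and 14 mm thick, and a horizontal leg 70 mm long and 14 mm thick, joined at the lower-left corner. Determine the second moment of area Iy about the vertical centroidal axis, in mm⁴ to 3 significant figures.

Decompose the section into non-overlapping parts with the origin at the bottom-left of its bounding rectangle.
Vertical leg: 14 × 75, A = 1 050 mm², x = 7 mm, Ī = 17 150 mm⁴.
Horizontal leg (remainder): 56 × 14, A = 784 mm², x = 42 mm, Ī = 204 885 mm⁴.
Centroid: x̄ = ΣA·x / ΣA = 21.962 mm.
Transfer each piece to the vertical centroidal axis using Ī + A·d² with d = x − 21.962:
  vertical leg: d = -14.962 mm → contributes +252 199 mm⁴
  horizontal leg (remainder): d = 20.038 mm → contributes +519 683 mm⁴
Total I = 771 883 mm⁴.

Iy ≈ 7.72 × 10⁵ mm⁴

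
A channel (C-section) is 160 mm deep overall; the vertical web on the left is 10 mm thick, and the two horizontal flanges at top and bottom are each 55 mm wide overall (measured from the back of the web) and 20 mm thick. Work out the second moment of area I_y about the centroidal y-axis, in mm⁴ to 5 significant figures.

Break the section into simple shapes (no overlaps), measuring from the bottom-left corner of the bounding box.
Web: 10 × 160, A = 1 600 mm², x = 5 mm, Ī = 13333.33 mm⁴.
Top flange (beyond web): 45 × 20, A = 900 mm², x = 32.5 mm, Ī = 151 875 mm⁴.
Bottom flange (beyond web): 45 × 20, A = 900 mm², x = 32.5 mm, Ī = 151 875 mm⁴.
Centroid: x̄ = ΣA·x / ΣA = 19.55882 mm.
Transfer each piece to the centroidal y-axis using Ī + A·d² with d = x − 19.55882:
  web: d = -14.55882 mm → contributes +352468.3 mm⁴
  top flange (beyond web): d = 12.94118 mm → contributes +302601.6 mm⁴
  bottom flange (beyond web): d = 12.94118 mm → contributes +302601.6 mm⁴
Total I = 957671.6 mm⁴.

I_y ≈ 9.5767 × 10⁵ mm⁴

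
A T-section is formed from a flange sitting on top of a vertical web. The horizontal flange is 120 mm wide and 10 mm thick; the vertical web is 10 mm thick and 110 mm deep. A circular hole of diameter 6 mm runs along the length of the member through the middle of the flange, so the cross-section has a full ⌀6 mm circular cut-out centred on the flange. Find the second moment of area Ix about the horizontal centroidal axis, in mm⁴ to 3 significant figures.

Decompose the section into non-overlapping parts with the origin at the bottom-left of its bounding rectangle.
Flange: 120 × 10, A = 1 200 mm², y = 115 mm, Ī = 10 000 mm⁴.
Web: 10 × 110, A = 1 100 mm², y = 55 mm, Ī = 1 109 167 mm⁴.
Hole (subtracted): ⌀6, A = 28.274 mm², y = 115 mm, Ī = 63.617 mm⁴.
Centroid: ȳ = ΣA·y / ΣA = 85.947 mm.
Transfer each piece to the horizontal centroidal axis using Ī + A·d² with d = y − 85.947:
  flange: d = 29.053 mm → contributes +1 022 878 mm⁴
  web: d = -30.947 mm → contributes +2 162 669 mm⁴
  hole: d = 29.053 mm → contributes −23 929 mm⁴
Total I = 3 161 618 mm⁴.

Ix ≈ 3.16 × 10⁶ mm⁴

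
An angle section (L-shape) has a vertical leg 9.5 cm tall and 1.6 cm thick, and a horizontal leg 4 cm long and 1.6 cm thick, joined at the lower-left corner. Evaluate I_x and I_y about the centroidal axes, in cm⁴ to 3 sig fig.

I_x ≈ 163 cm⁴, I_y ≈ 17.3 cm⁴

Split into non-overlapping primitives; take the origin at the lower-left of the bounding box.
Vertical leg: 1.6 × 9.5, A = 15.2 cm², y = 4.75 cm, Ī = 114.32 cm⁴.
Horizontal leg (remainder): 2.4 × 1.6, A = 3.84 cm², y = 0.8 cm, Ī = 0.8192 cm⁴.
Centroid: ȳ = ΣA·y / ΣA = 3.9534 cm.
Transfer each piece to the centroidal x-axis using Ī + A·d² with d = y − 3.9534:
  vertical leg: d = 0.79664 cm → contributes +123.96 cm⁴
  horizontal leg (remainder): d = -3.1534 cm → contributes +39.003 cm⁴
Total I = 162.97 cm⁴.
For the y-axis: x̄ = 1.2034 cm.
Repeating about the centroidal y-axis gives I_y = 17.348 cm⁴.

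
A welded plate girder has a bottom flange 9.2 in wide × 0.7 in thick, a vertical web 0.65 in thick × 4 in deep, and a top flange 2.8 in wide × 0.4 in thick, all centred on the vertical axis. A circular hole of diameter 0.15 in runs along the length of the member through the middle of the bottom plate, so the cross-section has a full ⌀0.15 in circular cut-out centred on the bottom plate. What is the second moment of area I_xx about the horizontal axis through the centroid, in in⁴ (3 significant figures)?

I_xx ≈ 28.9 in⁴

Decompose the section into non-overlapping parts with the origin at the bottom-left of its bounding rectangle.
Bottom plate: 9.2 × 0.7, A = 6.44 in², y = 0.35 in, Ī = 0.26297 in⁴.
Web plate: 0.65 × 4, A = 2.6 in², y = 2.7 in, Ī = 3.4667 in⁴.
Top plate: 2.8 × 0.4, A = 1.12 in², y = 4.9 in, Ī = 0.014933 in⁴.
Hole (subtracted): ⌀0.15, A = 0.017671 in², y = 0.35 in, Ī = 0.00002485 in⁴.
Centroid: ȳ = ΣA·y / ΣA = 1.4549 in.
Transfer each piece to the horizontal axis through the centroid using Ī + A·d² with d = y − 1.4549:
  bottom plate: d = -1.1049 in → contributes +8.1246 in⁴
  web plate: d = 1.2451 in → contributes +7.4975 in⁴
  top plate: d = 3.4451 in → contributes +13.308 in⁴
  hole: d = -1.1049 in → contributes −0.021597 in⁴
Total I = 28.909 in⁴.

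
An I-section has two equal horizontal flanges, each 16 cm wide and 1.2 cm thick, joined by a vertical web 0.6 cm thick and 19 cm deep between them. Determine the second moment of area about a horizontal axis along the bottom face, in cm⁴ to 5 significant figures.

I_base ≈ 9966.3 cm⁴

Treat the section as a set of non-overlapping primitives; coordinates are from the bounding-box lower-left.
Bottom flange: 16 × 1.2, A = 19.2 cm², y = 0.6 cm, Ī = 2.304 cm⁴.
Web: 0.6 × 19, A = 11.4 cm², y = 10.7 cm, Ī = 342.95 cm⁴.
Top flange: 16 × 1.2, A = 19.2 cm², y = 20.8 cm, Ī = 2.304 cm⁴.
Transfer each piece to the base of the section using Ī + A·d² with d = y − 0:
  bottom flange: d = 0.6 cm → contributes +9.216 cm⁴
  web: d = 10.7 cm → contributes +1648.136 cm⁴
  top flange: d = 20.8 cm → contributes +8308.992 cm⁴
Total I = 9966.344 cm⁴.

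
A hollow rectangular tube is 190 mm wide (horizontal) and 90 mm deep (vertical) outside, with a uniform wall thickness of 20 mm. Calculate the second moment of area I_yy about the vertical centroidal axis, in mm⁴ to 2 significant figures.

I_yy ≈ 3.7 × 10⁷ mm⁴

Decompose the section into non-overlapping parts with the origin at the bottom-left of its bounding rectangle.
Outer rectangle: 190 × 90, A = 17 100 mm², x = 95 mm, Ī = 51 442 500 mm⁴.
Inner void (subtracted): 150 × 50, A = 7 500 mm², x = 95 mm, Ī = 14 062 500 mm⁴.
By symmetry the centroid is at mid-width, x̄ = 95 mm.
All pieces are centred on the vertical centroidal axis, so I = ΣĪ (holes subtracted) = 37 380 000 mm⁴.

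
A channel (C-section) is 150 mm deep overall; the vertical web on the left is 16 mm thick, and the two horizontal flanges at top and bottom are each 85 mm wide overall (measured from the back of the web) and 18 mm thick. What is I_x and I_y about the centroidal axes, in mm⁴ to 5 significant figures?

I_x ≈ 1.5387 × 10⁷ mm⁴, I_y ≈ 3.2415 × 10⁶ mm⁴

Decompose the section into non-overlapping parts with the origin at the bottom-left of its bounding rectangle.
Web: 16 × 150, A = 2 400 mm², y = 75 mm, Ī = 4 500 000 mm⁴.
Top flange (beyond web): 69 × 18, A = 1 242 mm², y = 141 mm, Ī = 33 534 mm⁴.
Bottom flange (beyond web): 69 × 18, A = 1 242 mm², y = 9 mm, Ī = 33 534 mm⁴.
By symmetry the centroid is at mid-height, ȳ = 75 mm.
Transfer each piece to the centroidal x-axis using Ī + A·d² with d = y − 75:
  web: d = 0 mm → contributes +4 500 000 mm⁴
  top flange (beyond web): d = 66 mm → contributes +5 443 686 mm⁴
  bottom flange (beyond web): d = -66 mm → contributes +5 443 686 mm⁴
Total I = 15 387 372 mm⁴.
For the y-axis: x̄ = 29.61548 mm.
Repeating about the centroidal y-axis gives I_y = 3 241 506 mm⁴.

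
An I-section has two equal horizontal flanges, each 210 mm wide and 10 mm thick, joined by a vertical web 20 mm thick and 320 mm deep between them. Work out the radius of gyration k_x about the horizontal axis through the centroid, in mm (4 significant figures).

Treat the section as a set of non-overlapping primitives; coordinates are from the bounding-box lower-left.
Bottom flange: 210 × 10, A = 2 100 mm², y = 5 mm, Ī = 17 500 mm⁴.
Web: 20 × 320, A = 6 400 mm², y = 170 mm, Ī = 54 613 333 mm⁴.
Top flange: 210 × 10, A = 2 100 mm², y = 335 mm, Ī = 17 500 mm⁴.
By symmetry the centroid is at mid-height, ȳ = 170 mm.
Transfer each piece to the horizontal axis through the centroid using Ī + A·d² with d = y − 170:
  bottom flange: d = -165 mm → contributes +57 190 000 mm⁴
  web: d = 0 mm → contributes +54 613 333 mm⁴
  top flange: d = 165 mm → contributes +57 190 000 mm⁴
Total I = 168 993 333 mm⁴.
Radius of gyration: k = √(I/A) = √(168 993 333 / 10 600) = 126.265 mm.

k_x ≈ 126.3 mm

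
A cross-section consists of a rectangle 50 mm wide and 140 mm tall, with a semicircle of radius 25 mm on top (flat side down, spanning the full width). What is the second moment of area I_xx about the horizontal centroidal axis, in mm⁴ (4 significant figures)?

I_xx ≈ 1.707 × 10⁷ mm⁴

Break the section into simple shapes (no overlaps), measuring from the bottom-left corner of the bounding box.
Rectangular body: 50 × 140, A = 7 000 mm², y = 70 mm, Ī = 11 433 333 mm⁴.
Semicircular cap: semicircle r = 25, A = 981.748 mm², y = 150.61 mm, Ī = 42873.8 mm⁴.
Centroid: ȳ = ΣA·y / ΣA = 79.915 mm.
Transfer each piece to the horizontal centroidal axis using Ī + A·d² with d = y − 79.915:
  rectangular body: d = -9.915 mm → contributes +12 121 484 mm⁴
  semicircular cap: d = 70.6953 mm → contributes +4 949 482 mm⁴
Total I = 17 070 965 mm⁴.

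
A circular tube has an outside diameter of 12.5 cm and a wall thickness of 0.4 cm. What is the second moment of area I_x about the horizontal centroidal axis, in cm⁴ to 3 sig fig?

Split into non-overlapping primitives; take the origin at the lower-left of the bounding box.
Outer circle: ⌀12.5, A = 122.72 cm², y = 6.25 cm, Ī = 1198.4 cm⁴.
Bore (subtracted): ⌀11.7, A = 107.51 cm², y = 6.25 cm, Ī = 919.84 cm⁴.
By symmetry the centroid is at mid-height, ȳ = 6.25 cm.
All pieces are centred on the horizontal centroidal axis, so I = ΣĪ (holes subtracted) = 278.58 cm⁴.

I_x ≈ 279 cm⁴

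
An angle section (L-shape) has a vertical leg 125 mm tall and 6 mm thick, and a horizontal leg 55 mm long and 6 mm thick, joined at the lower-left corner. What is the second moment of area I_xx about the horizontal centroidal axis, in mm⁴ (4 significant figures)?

I_xx ≈ 1.725 × 10⁶ mm⁴

Treat the section as a set of non-overlapping primitives; coordinates are from the bounding-box lower-left.
Vertical leg: 6 × 125, A = 750 mm², y = 62.5 mm, Ī = 976 563 mm⁴.
Horizontal leg (remainder): 49 × 6, A = 294 mm², y = 3 mm, Ī = 882 mm⁴.
Centroid: ȳ = ΣA·y / ΣA = 45.7443 mm.
Transfer each piece to the horizontal centroidal axis using Ī + A·d² with d = y − 45.7443:
  vertical leg: d = 16.7557 mm → contributes +1 187 129 mm⁴
  horizontal leg (remainder): d = -42.7443 mm → contributes +538 041 mm⁴
Total I = 1 725 170 mm⁴.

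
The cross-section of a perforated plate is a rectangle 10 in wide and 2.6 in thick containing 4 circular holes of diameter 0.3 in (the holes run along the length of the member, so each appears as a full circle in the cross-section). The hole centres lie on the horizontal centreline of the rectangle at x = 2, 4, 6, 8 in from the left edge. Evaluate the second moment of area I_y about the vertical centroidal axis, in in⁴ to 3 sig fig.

I_y ≈ 215 in⁴

Decompose the section into non-overlapping parts with the origin at the bottom-left of its bounding rectangle.
Plate: 10 × 2.6, A = 26 in², x = 5 in, Ī = 216.67 in⁴.
Hole 1 (subtracted): ⌀0.3, A = 0.070686 in², x = 2 in, Ī = 0.00039761 in⁴.
Hole 2 (subtracted): ⌀0.3, A = 0.070686 in², x = 4 in, Ī = 0.00039761 in⁴.
Hole 3 (subtracted): ⌀0.3, A = 0.070686 in², x = 6 in, Ī = 0.00039761 in⁴.
Hole 4 (subtracted): ⌀0.3, A = 0.070686 in², x = 8 in, Ī = 0.00039761 in⁴.
By symmetry the centroid is at mid-width, x̄ = 5 in.
Transfer each piece to the vertical centroidal axis using Ī + A·d² with d = x − 5:
  plate: d = 0 in → contributes +216.67 in⁴
  hole 1: d = -3 in → contributes −0.63657 in⁴
  hole 2: d = -1 in → contributes −0.071083 in⁴
  hole 3: d = 1 in → contributes −0.071083 in⁴
  hole 4: d = 3 in → contributes −0.63657 in⁴
Total I = 215.25 in⁴.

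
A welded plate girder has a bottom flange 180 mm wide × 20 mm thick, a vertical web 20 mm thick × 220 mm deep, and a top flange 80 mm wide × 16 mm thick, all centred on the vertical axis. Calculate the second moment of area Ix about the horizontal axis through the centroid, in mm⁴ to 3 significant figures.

Ix ≈ 7.91 × 10⁷ mm⁴

Split into non-overlapping primitives; take the origin at the lower-left of the bounding box.
Bottom plate: 180 × 20, A = 3 600 mm², y = 10 mm, Ī = 120 000 mm⁴.
Web plate: 20 × 220, A = 4 400 mm², y = 130 mm, Ī = 17 746 667 mm⁴.
Top plate: 80 × 16, A = 1 280 mm², y = 248 mm, Ī = 27 307 mm⁴.
Centroid: ȳ = ΣA·y / ΣA = 99.724 mm.
Transfer each piece to the horizontal axis through the centroid using Ī + A·d² with d = y − 99.724:
  bottom plate: d = -89.724 mm → contributes +29 101 515 mm⁴
  web plate: d = 30.276 mm → contributes +21 779 829 mm⁴
  top plate: d = 148.28 mm → contributes +28 169 043 mm⁴
Total I = 79 050 387 mm⁴.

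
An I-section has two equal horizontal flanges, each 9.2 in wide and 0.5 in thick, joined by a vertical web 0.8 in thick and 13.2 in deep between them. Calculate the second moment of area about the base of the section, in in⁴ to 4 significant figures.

I_base ≈ 1581 in⁴

Treat the section as a set of non-overlapping primitives; coordinates are from the bounding-box lower-left.
Bottom flange: 9.2 × 0.5, A = 4.6 in², y = 0.25 in, Ī = 0.0958333 in⁴.
Web: 0.8 × 13.2, A = 10.56 in², y = 7.1 in, Ī = 153.331 in⁴.
Top flange: 9.2 × 0.5, A = 4.6 in², y = 13.95 in, Ī = 0.0958333 in⁴.
Transfer each piece to the base of the section using Ī + A·d² with d = y − 0:
  bottom flange: d = 0.25 in → contributes +0.383333 in⁴
  web: d = 7.1 in → contributes +685.661 in⁴
  top flange: d = 13.95 in → contributes +895.267 in⁴
Total I = 1581.31 in⁴.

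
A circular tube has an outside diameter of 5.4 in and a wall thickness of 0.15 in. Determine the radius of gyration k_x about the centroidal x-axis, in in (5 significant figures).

Decompose the section into non-overlapping parts with the origin at the bottom-left of its bounding rectangle.
Outer circle: ⌀5.4, A = 22.90221 in², y = 2.7 in, Ī = 41.73928 in⁴.
Bore (subtracted): ⌀5.1, A = 20.42821 in², y = 2.7 in, Ī = 33.2086 in⁴.
By symmetry the centroid is at mid-height, ȳ = 2.7 in.
All pieces are centred on the centroidal x-axis, so I = ΣĪ (holes subtracted) = 8.530676 in⁴.
Radius of gyration: k = √(I/A) = √(8.530676 / 2.474004) = 1.856913 in.

k_x ≈ 1.8569 in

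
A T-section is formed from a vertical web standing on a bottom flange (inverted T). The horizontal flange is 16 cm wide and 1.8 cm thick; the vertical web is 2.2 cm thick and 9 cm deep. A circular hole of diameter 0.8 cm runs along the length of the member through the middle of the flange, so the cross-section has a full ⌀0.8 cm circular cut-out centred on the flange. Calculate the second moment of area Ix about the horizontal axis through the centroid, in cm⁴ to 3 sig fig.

Ix ≈ 481 cm⁴

Decompose the section into non-overlapping parts with the origin at the bottom-left of its bounding rectangle.
Flange: 16 × 1.8, A = 28.8 cm², y = 0.9 cm, Ī = 7.776 cm⁴.
Web: 2.2 × 9, A = 19.8 cm², y = 6.3 cm, Ī = 133.65 cm⁴.
Hole (subtracted): ⌀0.8, A = 0.50265 cm², y = 0.9 cm, Ī = 0.020106 cm⁴.
Centroid: ȳ = ΣA·y / ΣA = 3.123 cm.
Transfer each piece to the horizontal axis through the centroid using Ī + A·d² with d = y − 3.123:
  flange: d = -2.223 cm → contributes +150.1 cm⁴
  web: d = 3.177 cm → contributes +333.5 cm⁴
  hole: d = -2.223 cm → contributes −2.5041 cm⁴
Total I = 481.09 cm⁴.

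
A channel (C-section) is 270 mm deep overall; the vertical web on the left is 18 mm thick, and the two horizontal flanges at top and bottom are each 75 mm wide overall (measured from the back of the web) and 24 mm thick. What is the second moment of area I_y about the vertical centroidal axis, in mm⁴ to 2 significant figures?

I_y ≈ 3.3 × 10⁶ mm⁴

Break the section into simple shapes (no overlaps), measuring from the bottom-left corner of the bounding box.
Web: 18 × 270, A = 4 860 mm², x = 9 mm, Ī = 131 220 mm⁴.
Top flange (beyond web): 57 × 24, A = 1 368 mm², x = 46.5 mm, Ī = 370 386 mm⁴.
Bottom flange (beyond web): 57 × 24, A = 1 368 mm², x = 46.5 mm, Ī = 370 386 mm⁴.
Centroid: x̄ = ΣA·x / ΣA = 22.51 mm.
Transfer each piece to the vertical centroidal axis using Ī + A·d² with d = x − 22.51:
  web: d = -13.51 mm → contributes +1 017 888 mm⁴
  top flange (beyond web): d = 23.99 mm → contributes +1 157 887 mm⁴
  bottom flange (beyond web): d = 23.99 mm → contributes +1 157 887 mm⁴
Total I = 3 333 663 mm⁴.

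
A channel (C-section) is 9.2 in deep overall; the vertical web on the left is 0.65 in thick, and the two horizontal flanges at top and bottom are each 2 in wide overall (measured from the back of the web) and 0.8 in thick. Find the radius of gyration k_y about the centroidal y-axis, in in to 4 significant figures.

k_y ≈ 0.5110 in

Decompose the section into non-overlapping parts with the origin at the bottom-left of its bounding rectangle.
Web: 0.65 × 9.2, A = 5.98 in², x = 0.325 in, Ī = 0.210546 in⁴.
Top flange (beyond web): 1.35 × 0.8, A = 1.08 in², x = 1.325 in, Ī = 0.164025 in⁴.
Bottom flange (beyond web): 1.35 × 0.8, A = 1.08 in², x = 1.325 in, Ī = 0.164025 in⁴.
Centroid: x̄ = ΣA·x / ΣA = 0.590356 in.
Transfer each piece to the centroidal y-axis using Ī + A·d² with d = x − 0.590356:
  web: d = -0.265356 in → contributes +0.631621 in⁴
  top flange (beyond web): d = 0.734644 in → contributes +0.746903 in⁴
  bottom flange (beyond web): d = 0.734644 in → contributes +0.746903 in⁴
Total I = 2.12543 in⁴.
Radius of gyration: k = √(I/A) = √(2.12543 / 8.14) = 0.510988 in.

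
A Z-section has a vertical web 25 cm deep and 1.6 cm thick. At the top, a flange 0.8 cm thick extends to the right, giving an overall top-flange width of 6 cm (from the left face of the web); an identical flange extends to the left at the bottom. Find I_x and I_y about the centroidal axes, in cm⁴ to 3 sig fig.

Decompose the section into non-overlapping parts with the origin at the bottom-left of its bounding rectangle.
Web: 1.6 × 25, A = 40 cm², y = 12.5 cm, Ī = 2083.3 cm⁴.
Top flange (beyond web): 4.4 × 0.8, A = 3.52 cm², y = 24.6 cm, Ī = 0.18773 cm⁴.
Bottom flange (beyond web): 4.4 × 0.8, A = 3.52 cm², y = 0.4 cm, Ī = 0.18773 cm⁴.
Centroid: ȳ = ΣA·y / ΣA = 12.5 cm.
Transfer each piece to the centroidal x-axis using Ī + A·d² with d = y − 12.5:
  web: d = 0 cm → contributes +2083.3 cm⁴
  top flange (beyond web): d = 12.1 cm → contributes +515.55 cm⁴
  bottom flange (beyond web): d = -12.1 cm → contributes +515.55 cm⁴
Total I = 3114.4 cm⁴.
For the y-axis: x̄ = 5.2 cm.
Repeating about the centroidal y-axis gives I_y = 83.251 cm⁴.

I_x ≈ 3110 cm⁴, I_y ≈ 83.3 cm⁴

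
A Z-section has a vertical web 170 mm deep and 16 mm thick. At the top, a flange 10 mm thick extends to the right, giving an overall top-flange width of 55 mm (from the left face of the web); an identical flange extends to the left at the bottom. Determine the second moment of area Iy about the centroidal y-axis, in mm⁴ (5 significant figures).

Treat the section as a set of non-overlapping primitives; coordinates are from the bounding-box lower-left.
Web: 16 × 170, A = 2 720 mm², x = 47 mm, Ī = 58026.67 mm⁴.
Top flange (beyond web): 39 × 10, A = 390 mm², x = 74.5 mm, Ī = 49432.5 mm⁴.
Bottom flange (beyond web): 39 × 10, A = 390 mm², x = 19.5 mm, Ī = 49432.5 mm⁴.
Centroid: x̄ = ΣA·x / ΣA = 47 mm.
Transfer each piece to the centroidal y-axis using Ī + A·d² with d = x − 47:
  web: d = 0 mm → contributes +58026.67 mm⁴
  top flange (beyond web): d = 27.5 mm → contributes +344 370 mm⁴
  bottom flange (beyond web): d = -27.5 mm → contributes +344 370 mm⁴
Total I = 746766.7 mm⁴.

Iy ≈ 7.4677 × 10⁵ mm⁴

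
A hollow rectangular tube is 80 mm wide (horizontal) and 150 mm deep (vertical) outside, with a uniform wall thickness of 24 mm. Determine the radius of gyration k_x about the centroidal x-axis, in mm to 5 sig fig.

Split into non-overlapping primitives; take the origin at the lower-left of the bounding box.
Outer rectangle: 80 × 150, A = 12 000 mm², y = 75 mm, Ī = 22 500 000 mm⁴.
Inner void (subtracted): 32 × 102, A = 3 264 mm², y = 75 mm, Ī = 2 829 888 mm⁴.
By symmetry the centroid is at mid-height, ȳ = 75 mm.
All pieces are centred on the centroidal x-axis, so I = ΣĪ (holes subtracted) = 19 670 112 mm⁴.
Radius of gyration: k = √(I/A) = √(19 670 112 / 8 736) = 47.45119 mm.

k_x ≈ 47.451 mm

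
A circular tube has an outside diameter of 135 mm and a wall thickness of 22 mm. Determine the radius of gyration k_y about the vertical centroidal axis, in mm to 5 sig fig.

Split into non-overlapping primitives; take the origin at the lower-left of the bounding box.
Outer circle: ⌀135, A = 14313.88 mm², x = 67.5 mm, Ī = 16 304 406 mm⁴.
Bore (subtracted): ⌀91, A = 6503.882 mm², x = 67.5 mm, Ī = 3 366 166 mm⁴.
By symmetry the centroid is at mid-width, x̄ = 67.5 mm.
All pieces are centred on the vertical centroidal axis, so I = ΣĪ (holes subtracted) = 12 938 240 mm⁴.
Radius of gyration: k = √(I/A) = √(12 938 240 / 7809.999) = 40.70166 mm.

k_y ≈ 40.702 mm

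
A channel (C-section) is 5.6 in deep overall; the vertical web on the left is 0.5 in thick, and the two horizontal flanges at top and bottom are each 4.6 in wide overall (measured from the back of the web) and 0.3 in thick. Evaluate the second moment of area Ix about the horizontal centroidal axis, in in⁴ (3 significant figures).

Ix ≈ 24.6 in⁴

Decompose the section into non-overlapping parts with the origin at the bottom-left of its bounding rectangle.
Web: 0.5 × 5.6, A = 2.8 in², y = 2.8 in, Ī = 7.3173 in⁴.
Top flange (beyond web): 4.1 × 0.3, A = 1.23 in², y = 5.45 in, Ī = 0.009225 in⁴.
Bottom flange (beyond web): 4.1 × 0.3, A = 1.23 in², y = 0.15 in, Ī = 0.009225 in⁴.
By symmetry the centroid is at mid-height, ȳ = 2.8 in.
Transfer each piece to the horizontal centroidal axis using Ī + A·d² with d = y − 2.8:
  web: d = 0 in → contributes +7.3173 in⁴
  top flange (beyond web): d = 2.65 in → contributes +8.6469 in⁴
  bottom flange (beyond web): d = -2.65 in → contributes +8.6469 in⁴
Total I = 24.611 in⁴.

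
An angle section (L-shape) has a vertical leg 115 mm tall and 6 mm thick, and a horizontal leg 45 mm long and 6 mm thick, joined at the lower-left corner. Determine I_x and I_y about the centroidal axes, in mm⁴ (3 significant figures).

Split into non-overlapping primitives; take the origin at the lower-left of the bounding box.
Vertical leg: 6 × 115, A = 690 mm², y = 57.5 mm, Ī = 760 438 mm⁴.
Horizontal leg (remainder): 39 × 6, A = 234 mm², y = 3 mm, Ī = 702 mm⁴.
Centroid: ȳ = ΣA·y / ΣA = 43.698 mm.
Transfer each piece to the centroidal x-axis using Ī + A·d² with d = y − 43.698:
  vertical leg: d = 13.802 mm → contributes +891 878 mm⁴
  horizontal leg (remainder): d = -40.698 mm → contributes +388 284 mm⁴
Total I = 1 280 162 mm⁴.
For the y-axis: x̄ = 8.6981 mm.
Repeating about the centroidal y-axis gives I_y = 120 192 mm⁴.

I_x ≈ 1.28 × 10⁶ mm⁴, I_y ≈ 1.20 × 10⁵ mm⁴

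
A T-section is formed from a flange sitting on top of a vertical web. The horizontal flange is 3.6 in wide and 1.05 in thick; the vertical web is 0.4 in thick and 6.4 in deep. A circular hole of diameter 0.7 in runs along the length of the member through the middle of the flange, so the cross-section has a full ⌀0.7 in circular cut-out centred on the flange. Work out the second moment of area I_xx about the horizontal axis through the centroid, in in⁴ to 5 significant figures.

Treat the section as a set of non-overlapping primitives; coordinates are from the bounding-box lower-left.
Flange: 3.6 × 1.05, A = 3.78 in², y = 6.925 in, Ī = 0.3472875 in⁴.
Web: 0.4 × 6.4, A = 2.56 in², y = 3.2 in, Ī = 8.738133 in⁴.
Hole (subtracted): ⌀0.7, A = 0.3848451 in², y = 6.925 in, Ī = 0.01178588 in⁴.
Centroid: ȳ = ΣA·y / ΣA = 5.323698 in.
Transfer each piece to the horizontal axis through the centroid using Ī + A·d² with d = y − 5.323698:
  flange: d = 1.601302 in → contributes +10.03984 in⁴
  web: d = -2.123698 in → contributes +20.28397 in⁴
  hole: d = 1.601302 in → contributes −0.9985931 in⁴
Total I = 29.32522 in⁴.

I_xx ≈ 29.325 in⁴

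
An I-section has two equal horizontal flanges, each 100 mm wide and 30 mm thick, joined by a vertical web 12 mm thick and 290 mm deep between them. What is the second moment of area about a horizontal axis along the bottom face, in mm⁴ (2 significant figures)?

Decompose the section into non-overlapping parts with the origin at the bottom-left of its bounding rectangle.
Bottom flange: 100 × 30, A = 3 000 mm², y = 15 mm, Ī = 225 000 mm⁴.
Web: 12 × 290, A = 3 480 mm², y = 175 mm, Ī = 24 389 000 mm⁴.
Top flange: 100 × 30, A = 3 000 mm², y = 335 mm, Ī = 225 000 mm⁴.
Transfer each piece to the base of the section using Ī + A·d² with d = y − 0:
  bottom flange: d = 15 mm → contributes +900 000 mm⁴
  web: d = 175 mm → contributes +130 964 000 mm⁴
  top flange: d = 335 mm → contributes +336 900 000 mm⁴
Total I = 468 764 000 mm⁴.

I_base ≈ 4.7 × 10⁸ mm⁴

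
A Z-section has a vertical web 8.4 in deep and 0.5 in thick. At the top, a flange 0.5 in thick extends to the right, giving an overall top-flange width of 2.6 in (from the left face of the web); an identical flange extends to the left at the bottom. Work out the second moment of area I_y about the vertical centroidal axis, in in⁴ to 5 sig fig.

Decompose the section into non-overlapping parts with the origin at the bottom-left of its bounding rectangle.
Web: 0.5 × 8.4, A = 4.2 in², x = 2.35 in, Ī = 0.0875 in⁴.
Top flange (beyond web): 2.1 × 0.5, A = 1.05 in², x = 3.65 in, Ī = 0.385875 in⁴.
Bottom flange (beyond web): 2.1 × 0.5, A = 1.05 in², x = 1.05 in, Ī = 0.385875 in⁴.
Centroid: x̄ = ΣA·x / ΣA = 2.35 in.
Transfer each piece to the vertical centroidal axis using Ī + A·d² with d = x − 2.35:
  web: d = 0 in → contributes +0.0875 in⁴
  top flange (beyond web): d = 1.3 in → contributes +2.160375 in⁴
  bottom flange (beyond web): d = -1.3 in → contributes +2.160375 in⁴
Total I = 4.40825 in⁴.

I_y ≈ 4.4083 in⁴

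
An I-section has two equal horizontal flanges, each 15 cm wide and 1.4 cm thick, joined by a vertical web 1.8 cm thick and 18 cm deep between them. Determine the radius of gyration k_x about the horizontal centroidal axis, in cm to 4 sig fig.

k_x ≈ 8.060 cm

Split into non-overlapping primitives; take the origin at the lower-left of the bounding box.
Bottom flange: 15 × 1.4, A = 21 cm², y = 0.7 cm, Ī = 3.43 cm⁴.
Web: 1.8 × 18, A = 32.4 cm², y = 10.4 cm, Ī = 874.8 cm⁴.
Top flange: 15 × 1.4, A = 21 cm², y = 20.1 cm, Ī = 3.43 cm⁴.
By symmetry the centroid is at mid-height, ȳ = 10.4 cm.
Transfer each piece to the horizontal centroidal axis using Ī + A·d² with d = y − 10.4:
  bottom flange: d = -9.7 cm → contributes +1979.32 cm⁴
  web: d = 0 cm → contributes +874.8 cm⁴
  top flange: d = 9.7 cm → contributes +1979.32 cm⁴
Total I = 4833.44 cm⁴.
Radius of gyration: k = √(I/A) = √(4833.44 / 74.4) = 8.06012 cm.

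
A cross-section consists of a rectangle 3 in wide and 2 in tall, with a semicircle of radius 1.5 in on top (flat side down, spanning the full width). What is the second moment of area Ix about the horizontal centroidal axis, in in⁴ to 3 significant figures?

Split into non-overlapping primitives; take the origin at the lower-left of the bounding box.
Rectangular body: 3 × 2, A = 6 in², y = 1 in, Ī = 2 in⁴.
Semicircular cap: semicircle r = 1.5, A = 3.5343 in², y = 2.6366 in, Ī = 0.55564 in⁴.
Centroid: ȳ = ΣA·y / ΣA = 1.6067 in.
Transfer each piece to the horizontal centroidal axis using Ī + A·d² with d = y − 1.6067:
  rectangular body: d = -0.60668 in → contributes +4.2084 in⁴
  semicircular cap: d = 1.0299 in → contributes +4.3047 in⁴
Total I = 8.5131 in⁴.

Ix ≈ 8.51 in⁴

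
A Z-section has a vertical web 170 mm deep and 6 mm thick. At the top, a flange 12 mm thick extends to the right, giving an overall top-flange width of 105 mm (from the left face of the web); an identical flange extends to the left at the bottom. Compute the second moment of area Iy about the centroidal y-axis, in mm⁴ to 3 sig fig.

Iy ≈ 8.49 × 10⁶ mm⁴

Split into non-overlapping primitives; take the origin at the lower-left of the bounding box.
Web: 6 × 170, A = 1 020 mm², x = 102 mm, Ī = 3 060 mm⁴.
Top flange (beyond web): 99 × 12, A = 1 188 mm², x = 154.5 mm, Ī = 970 299 mm⁴.
Bottom flange (beyond web): 99 × 12, A = 1 188 mm², x = 49.5 mm, Ī = 970 299 mm⁴.
Centroid: x̄ = ΣA·x / ΣA = 102 mm.
Transfer each piece to the centroidal y-axis using Ī + A·d² with d = x − 102:
  web: d = 0 mm → contributes +3 060 mm⁴
  top flange (beyond web): d = 52.5 mm → contributes +4 244 724 mm⁴
  bottom flange (beyond web): d = -52.5 mm → contributes +4 244 724 mm⁴
Total I = 8 492 508 mm⁴.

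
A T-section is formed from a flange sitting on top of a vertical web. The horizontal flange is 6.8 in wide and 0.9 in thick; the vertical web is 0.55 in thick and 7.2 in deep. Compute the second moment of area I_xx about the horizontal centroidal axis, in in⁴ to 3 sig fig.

Decompose the section into non-overlapping parts with the origin at the bottom-left of its bounding rectangle.
Flange: 6.8 × 0.9, A = 6.12 in², y = 7.65 in, Ī = 0.4131 in⁴.
Web: 0.55 × 7.2, A = 3.96 in², y = 3.6 in, Ī = 17.107 in⁴.
Centroid: ȳ = ΣA·y / ΣA = 6.0589 in.
Transfer each piece to the horizontal centroidal axis using Ī + A·d² with d = y − 6.0589:
  flange: d = 1.5911 in → contributes +15.906 in⁴
  web: d = -2.4589 in → contributes +41.051 in⁴
Total I = 56.957 in⁴.

I_xx ≈ 57.0 in⁴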